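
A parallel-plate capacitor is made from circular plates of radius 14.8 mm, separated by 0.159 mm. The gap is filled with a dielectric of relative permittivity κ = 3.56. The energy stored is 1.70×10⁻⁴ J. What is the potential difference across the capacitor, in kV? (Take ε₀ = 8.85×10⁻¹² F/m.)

1.58 kV

A = π(14.8 mm)² = 6.88×10⁻⁴ m².
C = κε₀A/d = 3.56 × 8.85×10⁻¹² × 6.88×10⁻⁴ / 1.59×10⁻⁴ = 1.36×10⁻¹⁰ F.
V = √(2U/C) = √(2 × 1.70×10⁻⁴ / 1.36×10⁻¹⁰) = 1.58×10³ V.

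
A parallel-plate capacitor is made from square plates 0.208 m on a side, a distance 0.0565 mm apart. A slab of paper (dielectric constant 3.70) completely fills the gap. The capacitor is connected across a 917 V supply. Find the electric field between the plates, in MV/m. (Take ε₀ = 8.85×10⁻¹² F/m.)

E ≈ 16.2 MV/m

E = V/d = 917 / 5.65×10⁻⁵ = 1.62×10⁷ V/m.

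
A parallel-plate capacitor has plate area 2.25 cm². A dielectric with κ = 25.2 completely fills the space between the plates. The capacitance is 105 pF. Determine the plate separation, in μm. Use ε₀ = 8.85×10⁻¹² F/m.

A = 2.25 cm² = 2.25×10⁻⁴ m².
d = κε₀A/C = 25.2 × 8.85×10⁻¹² × 2.25×10⁻⁴ / 1.05×10⁻¹⁰ = 4.78×10⁻⁴ m.

d ≈ 478 μm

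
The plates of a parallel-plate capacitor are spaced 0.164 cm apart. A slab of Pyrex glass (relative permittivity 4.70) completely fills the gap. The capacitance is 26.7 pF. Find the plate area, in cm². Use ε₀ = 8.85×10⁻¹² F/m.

A = Cd/(κε₀) = 2.67×10⁻¹¹ × 1.64×10⁻³ / (4.70 × 8.85×10⁻¹²) = 1.05×10⁻³ m².

10.5 cm²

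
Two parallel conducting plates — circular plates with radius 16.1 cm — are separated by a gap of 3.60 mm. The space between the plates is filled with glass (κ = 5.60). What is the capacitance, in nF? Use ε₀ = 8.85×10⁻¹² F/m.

A = π(16.1 cm)² = 8.14×10⁻² m².
C = κε₀A/d = 5.60 × 8.85×10⁻¹² × 8.14×10⁻² / 3.60×10⁻³ = 1.12×10⁻⁹ F.

C ≈ 1.12 nF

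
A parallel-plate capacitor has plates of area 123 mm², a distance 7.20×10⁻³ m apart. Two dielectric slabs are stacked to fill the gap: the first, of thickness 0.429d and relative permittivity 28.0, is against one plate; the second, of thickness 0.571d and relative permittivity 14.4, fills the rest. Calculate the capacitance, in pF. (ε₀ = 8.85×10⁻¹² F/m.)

A = 123 mm² = 1.23×10⁻⁴ m².
Stacked slabs ⇒ two capacitors in series, each with the full plate area.
C₁ = κ₁ε₀A/d₁ = 28.0 × 8.85×10⁻¹² × 1.23×10⁻⁴ / 3.09×10⁻³ = 9.87×10⁻¹² F.
C₂ = κ₂ε₀A/d₂ = 14.4 × 8.85×10⁻¹² × 1.23×10⁻⁴ / 4.11×10⁻³ = 3.81×10⁻¹² F.
C = (1/C₁ + 1/C₂)⁻¹ = 2.75×10⁻¹² F.

C ≈ 2.75 pF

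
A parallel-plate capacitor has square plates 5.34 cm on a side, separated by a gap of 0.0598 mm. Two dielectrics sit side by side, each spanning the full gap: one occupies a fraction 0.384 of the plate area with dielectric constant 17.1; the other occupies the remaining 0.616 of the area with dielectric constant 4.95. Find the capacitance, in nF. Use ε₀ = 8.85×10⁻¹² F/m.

A = (5.34 cm)² = 2.85×10⁻³ m².
Side-by-side slabs ⇒ two capacitors in parallel, each spanning the full gap.
C₁ = κ₁ε₀A₁/d = 17.1 × 8.85×10⁻¹² × 1.09×10⁻³ / 5.98×10⁻⁵ = 2.77×10⁻⁹ F.
C₂ = κ₂ε₀A₂/d = 4.95 × 8.85×10⁻¹² × 1.76×10⁻³ / 5.98×10⁻⁵ = 1.29×10⁻⁹ F.
C = C₁ + C₂ = 4.06×10⁻⁹ F.

C ≈ 4.06 nF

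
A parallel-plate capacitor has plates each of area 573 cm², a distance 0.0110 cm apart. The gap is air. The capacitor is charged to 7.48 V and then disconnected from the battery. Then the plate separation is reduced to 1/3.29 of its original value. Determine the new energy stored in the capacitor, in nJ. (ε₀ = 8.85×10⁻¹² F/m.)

U ≈ 39.2 nJ

A = 573 cm² = 5.73×10⁻² m².
Initially C₁ = ε₀A/d = 8.85×10⁻¹² × 5.73×10⁻² / 1.10×10⁻⁴ = 4.61×10⁻⁹ F.
U₁ = 1.29×10⁻⁷ J.
Isolated ⇒ Q is held fixed. C₂ = 3.29 C₁ and U = Q²/(2C), so U₂/U₁ = C₁/C₂ = 0.304.
U₂ = 0.304 × 1.29×10⁻⁷ = 3.92×10⁻⁸ J.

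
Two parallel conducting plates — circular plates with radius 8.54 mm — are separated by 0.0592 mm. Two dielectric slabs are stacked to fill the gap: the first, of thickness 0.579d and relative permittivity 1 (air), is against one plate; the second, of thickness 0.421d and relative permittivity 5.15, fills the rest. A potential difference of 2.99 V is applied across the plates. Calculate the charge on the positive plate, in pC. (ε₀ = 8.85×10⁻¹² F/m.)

A = π(8.54 mm)² = 2.29×10⁻⁴ m².
Stacked slabs ⇒ two capacitors in series, each with the full plate area.
C₁ = κ₁ε₀A/d₁ = 1.00 × 8.85×10⁻¹² × 2.29×10⁻⁴ / 3.43×10⁻⁵ = 5.92×10⁻¹¹ F.
C₂ = κ₂ε₀A/d₂ = 5.15 × 8.85×10⁻¹² × 2.29×10⁻⁴ / 2.49×10⁻⁵ = 4.19×10⁻¹⁰ F.
C = (1/C₁ + 1/C₂)⁻¹ = 5.18×10⁻¹¹ F.
Q = CV = 5.18×10⁻¹¹ × 2.99 = 1.55×10⁻¹⁰ C.

Q ≈ 155 pC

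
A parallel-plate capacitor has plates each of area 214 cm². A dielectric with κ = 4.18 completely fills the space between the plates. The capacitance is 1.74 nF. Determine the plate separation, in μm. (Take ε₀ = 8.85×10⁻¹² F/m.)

A = 214 cm² = 2.14×10⁻² m².
d = κε₀A/C = 4.18 × 8.85×10⁻¹² × 2.14×10⁻² / 1.74×10⁻⁹ = 4.55×10⁻⁴ m.

455 μm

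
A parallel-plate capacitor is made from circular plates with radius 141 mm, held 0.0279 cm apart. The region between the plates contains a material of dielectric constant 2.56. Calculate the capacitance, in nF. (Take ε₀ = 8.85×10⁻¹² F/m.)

A = π(141 mm)² = 6.25×10⁻² m².
C = κε₀A/d = 2.56 × 8.85×10⁻¹² × 6.25×10⁻² / 2.79×10⁻⁴ = 5.07×10⁻⁹ F.

5.07 nF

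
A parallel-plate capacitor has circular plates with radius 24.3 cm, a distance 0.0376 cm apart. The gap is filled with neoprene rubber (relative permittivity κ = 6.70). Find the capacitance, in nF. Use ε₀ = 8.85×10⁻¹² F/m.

A = π(24.3 cm)² = 0.186 m².
C = κε₀A/d = 6.70 × 8.85×10⁻¹² × 0.186 / 3.76×10⁻⁴ = 2.93×10⁻⁸ F.

C ≈ 29.3 nF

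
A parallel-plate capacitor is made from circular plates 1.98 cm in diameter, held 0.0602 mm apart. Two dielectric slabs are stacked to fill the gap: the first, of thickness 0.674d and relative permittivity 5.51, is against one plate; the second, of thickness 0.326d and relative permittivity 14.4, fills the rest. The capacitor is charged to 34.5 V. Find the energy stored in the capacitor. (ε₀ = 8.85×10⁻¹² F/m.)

186 nJ

A = π(1.98/2 cm)² = 3.08×10⁻⁴ m².
Stacked slabs ⇒ two capacitors in series, each with the full plate area.
C₁ = κ₁ε₀A/d₁ = 5.51 × 8.85×10⁻¹² × 3.08×10⁻⁴ / 4.06×10⁻⁵ = 3.70×10⁻¹⁰ F.
C₂ = κ₂ε₀A/d₂ = 14.4 × 8.85×10⁻¹² × 3.08×10⁻⁴ / 1.96×10⁻⁵ = 2.00×10⁻⁹ F.
C = (1/C₁ + 1/C₂)⁻¹ = 3.12×10⁻¹⁰ F.
U = ½CV² = ½ × 3.12×10⁻¹⁰ × (34.5)² = 1.86×10⁻⁷ J.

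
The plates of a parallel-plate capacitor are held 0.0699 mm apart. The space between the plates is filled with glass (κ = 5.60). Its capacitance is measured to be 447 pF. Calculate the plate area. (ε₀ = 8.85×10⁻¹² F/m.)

A = Cd/(κε₀) = 4.47×10⁻¹⁰ × 6.99×10⁻⁵ / (5.60 × 8.85×10⁻¹²) = 6.30×10⁻⁴ m².

A ≈ 6.30 cm²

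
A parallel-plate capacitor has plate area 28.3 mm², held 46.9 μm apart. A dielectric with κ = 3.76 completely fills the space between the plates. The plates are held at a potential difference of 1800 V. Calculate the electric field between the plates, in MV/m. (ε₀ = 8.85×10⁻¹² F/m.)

E = V/d = 1800 / 4.69×10⁻⁵ = 3.84×10⁷ V/m.

E ≈ 38.4 MV/m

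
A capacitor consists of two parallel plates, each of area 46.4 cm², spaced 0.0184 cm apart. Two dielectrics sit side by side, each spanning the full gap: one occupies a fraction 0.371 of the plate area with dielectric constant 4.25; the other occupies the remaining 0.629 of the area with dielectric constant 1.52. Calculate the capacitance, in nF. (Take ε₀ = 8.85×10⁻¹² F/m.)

0.565 nF

A = 46.4 cm² = 4.64×10⁻³ m².
Side-by-side slabs ⇒ two capacitors in parallel, each spanning the full gap.
C₁ = κ₁ε₀A₁/d = 4.25 × 8.85×10⁻¹² × 1.72×10⁻³ / 1.84×10⁻⁴ = 3.52×10⁻¹⁰ F.
C₂ = κ₂ε₀A₂/d = 1.52 × 8.85×10⁻¹² × 2.92×10⁻³ / 1.84×10⁻⁴ = 2.13×10⁻¹⁰ F.
C = C₁ + C₂ = 5.65×10⁻¹⁰ F.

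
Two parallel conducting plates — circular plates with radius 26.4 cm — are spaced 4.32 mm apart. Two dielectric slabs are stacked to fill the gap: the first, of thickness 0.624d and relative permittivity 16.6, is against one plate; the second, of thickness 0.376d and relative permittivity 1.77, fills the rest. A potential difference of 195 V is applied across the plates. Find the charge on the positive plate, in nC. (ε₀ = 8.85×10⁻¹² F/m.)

350 nC

A = π(26.4 cm)² = 0.219 m².
Stacked slabs ⇒ two capacitors in series, each with the full plate area.
C₁ = κ₁ε₀A/d₁ = 16.6 × 8.85×10⁻¹² × 0.219 / 2.70×10⁻³ = 1.19×10⁻⁸ F.
C₂ = κ₂ε₀A/d₂ = 1.77 × 8.85×10⁻¹² × 0.219 / 1.62×10⁻³ = 2.11×10⁻⁹ F.
C = (1/C₁ + 1/C₂)⁻¹ = 1.79×10⁻⁹ F.
Q = CV = 1.79×10⁻⁹ × 195 = 3.50×10⁻⁷ C.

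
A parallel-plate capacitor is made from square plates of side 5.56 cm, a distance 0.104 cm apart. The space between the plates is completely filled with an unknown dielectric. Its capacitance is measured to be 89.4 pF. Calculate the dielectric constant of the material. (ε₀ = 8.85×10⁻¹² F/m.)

κ ≈ 3.40

A = (5.56 cm)² = 3.09×10⁻³ m².
κ = Cd/(ε₀A) = 8.94×10⁻¹¹ × 1.04×10⁻³ / (8.85×10⁻¹² × 3.09×10⁻³) = 3.40.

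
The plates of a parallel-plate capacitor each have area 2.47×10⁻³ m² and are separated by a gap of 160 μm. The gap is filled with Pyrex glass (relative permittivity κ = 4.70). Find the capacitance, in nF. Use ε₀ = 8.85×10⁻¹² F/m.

C = κε₀A/d = 4.70 × 8.85×10⁻¹² × 2.47×10⁻³ / 1.60×10⁻⁴ = 6.42×10⁻¹⁰ F.

0.642 nF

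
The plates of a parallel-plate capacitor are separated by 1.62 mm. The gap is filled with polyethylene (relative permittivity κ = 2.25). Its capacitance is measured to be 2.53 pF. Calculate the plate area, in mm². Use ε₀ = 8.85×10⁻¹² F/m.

206 mm²

A = Cd/(κε₀) = 2.53×10⁻¹² × 1.62×10⁻³ / (2.25 × 8.85×10⁻¹²) = 2.06×10⁻⁴ m².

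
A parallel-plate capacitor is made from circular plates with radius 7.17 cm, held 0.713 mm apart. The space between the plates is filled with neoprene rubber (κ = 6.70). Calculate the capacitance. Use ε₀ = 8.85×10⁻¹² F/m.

C ≈ 1.34 nF

A = π(7.17 cm)² = 1.62×10⁻² m².
C = κε₀A/d = 6.70 × 8.85×10⁻¹² × 1.62×10⁻² / 7.13×10⁻⁴ = 1.34×10⁻⁹ F.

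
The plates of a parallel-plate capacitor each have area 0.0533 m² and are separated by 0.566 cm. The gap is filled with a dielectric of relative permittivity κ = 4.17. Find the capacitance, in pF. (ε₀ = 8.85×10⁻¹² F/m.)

C = κε₀A/d = 4.17 × 8.85×10⁻¹² × 5.33×10⁻² / 5.66×10⁻³ = 3.48×10⁻¹⁰ F.

348 pF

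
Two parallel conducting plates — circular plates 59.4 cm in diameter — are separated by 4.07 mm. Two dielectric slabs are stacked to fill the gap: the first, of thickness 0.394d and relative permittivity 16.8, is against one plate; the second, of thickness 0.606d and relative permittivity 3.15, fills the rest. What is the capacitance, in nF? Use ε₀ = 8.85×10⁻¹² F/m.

2.79 nF

A = π(59.4/2 cm)² = 0.277 m².
Stacked slabs ⇒ two capacitors in series, each with the full plate area.
C₁ = κ₁ε₀A/d₁ = 16.8 × 8.85×10⁻¹² × 0.277 / 1.60×10⁻³ = 2.57×10⁻⁸ F.
C₂ = κ₂ε₀A/d₂ = 3.15 × 8.85×10⁻¹² × 0.277 / 2.47×10⁻³ = 3.13×10⁻⁹ F.
C = (1/C₁ + 1/C₂)⁻¹ = 2.79×10⁻⁹ F.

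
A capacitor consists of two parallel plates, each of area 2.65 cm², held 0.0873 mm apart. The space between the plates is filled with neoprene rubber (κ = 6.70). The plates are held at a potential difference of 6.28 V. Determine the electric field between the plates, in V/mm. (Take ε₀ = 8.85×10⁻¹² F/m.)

E = V/d = 6.28 / 8.73×10⁻⁵ = 7.19×10⁴ V/m.

E ≈ 71.9 V/mm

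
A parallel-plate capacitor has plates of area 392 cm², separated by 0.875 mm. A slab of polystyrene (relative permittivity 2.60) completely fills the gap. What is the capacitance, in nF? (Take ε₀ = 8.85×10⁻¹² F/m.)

A = 392 cm² = 3.92×10⁻² m².
C = κε₀A/d = 2.60 × 8.85×10⁻¹² × 3.92×10⁻² / 8.75×10⁻⁴ = 1.03×10⁻⁹ F.

1.03 nF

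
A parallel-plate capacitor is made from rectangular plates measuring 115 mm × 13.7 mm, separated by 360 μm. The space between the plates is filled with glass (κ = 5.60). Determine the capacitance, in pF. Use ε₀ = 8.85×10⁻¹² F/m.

A = 115 × 13.7 mm² = 1.58×10⁻³ m².
C = κε₀A/d = 5.60 × 8.85×10⁻¹² × 1.58×10⁻³ / 3.60×10⁻⁴ = 2.17×10⁻¹⁰ F.

217 pF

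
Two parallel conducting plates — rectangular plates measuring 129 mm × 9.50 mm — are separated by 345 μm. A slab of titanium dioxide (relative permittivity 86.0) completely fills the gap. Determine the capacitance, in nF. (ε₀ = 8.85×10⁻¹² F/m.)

A = 129 × 9.50 mm² = 1.23×10⁻³ m².
C = κε₀A/d = 86.0 × 8.85×10⁻¹² × 1.23×10⁻³ / 3.45×10⁻⁴ = 2.70×10⁻⁹ F.

C ≈ 2.70 nF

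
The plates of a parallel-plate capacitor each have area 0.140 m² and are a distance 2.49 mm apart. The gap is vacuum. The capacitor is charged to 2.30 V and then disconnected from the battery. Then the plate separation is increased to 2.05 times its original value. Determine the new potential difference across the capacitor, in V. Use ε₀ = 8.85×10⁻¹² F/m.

V ≈ 4.71 V

Initially C₁ = ε₀A/d = 8.85×10⁻¹² × 0.140 / 2.49×10⁻³ = 4.98×10⁻¹⁰ F.
V₁ = 2.30 V.
Isolated ⇒ Q is held fixed. C₂ = 0.488 C₁ and V = Q/C, so V₂/V₁ = C₁/C₂ = 2.05.
V₂ = 2.05 × 2.30 = 4.71 V.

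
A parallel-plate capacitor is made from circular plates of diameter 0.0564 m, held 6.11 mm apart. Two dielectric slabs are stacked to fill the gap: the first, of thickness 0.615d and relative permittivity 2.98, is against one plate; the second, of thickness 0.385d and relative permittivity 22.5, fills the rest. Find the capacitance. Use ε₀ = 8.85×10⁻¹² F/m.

A = π(0.0564/2 m)² = 2.50×10⁻³ m².
Stacked slabs ⇒ two capacitors in series, each with the full plate area.
C₁ = κ₁ε₀A/d₁ = 2.98 × 8.85×10⁻¹² × 2.50×10⁻³ / 3.76×10⁻³ = 1.75×10⁻¹¹ F.
C₂ = κ₂ε₀A/d₂ = 22.5 × 8.85×10⁻¹² × 2.50×10⁻³ / 2.35×10⁻³ = 2.11×10⁻¹⁰ F.
C = (1/C₁ + 1/C₂)⁻¹ = 1.62×10⁻¹¹ F.

16.2 pF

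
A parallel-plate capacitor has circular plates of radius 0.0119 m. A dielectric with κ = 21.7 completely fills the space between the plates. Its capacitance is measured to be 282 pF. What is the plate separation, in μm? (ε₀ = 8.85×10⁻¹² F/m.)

303 μm

A = π(0.0119 m)² = 4.45×10⁻⁴ m².
d = κε₀A/C = 21.7 × 8.85×10⁻¹² × 4.45×10⁻⁴ / 2.82×10⁻¹⁰ = 3.03×10⁻⁴ m.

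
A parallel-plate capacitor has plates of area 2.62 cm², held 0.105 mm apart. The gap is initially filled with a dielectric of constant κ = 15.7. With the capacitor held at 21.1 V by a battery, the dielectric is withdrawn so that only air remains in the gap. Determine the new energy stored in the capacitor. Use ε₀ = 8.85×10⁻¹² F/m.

A = 2.62 cm² = 2.62×10⁻⁴ m².
Initially C₁ = κε₀A/d = 15.7 × 8.85×10⁻¹² × 2.62×10⁻⁴ / 1.05×10⁻⁴ = 3.47×10⁻¹⁰ F.
U₁ = 7.72×10⁻⁸ J.
Battery connected ⇒ V is held fixed. C₂ = 0.0637 C₁ and U = ½CV², so U₂/U₁ = C₂/C₁ = 0.0637.
U₂ = 0.0637 × 7.72×10⁻⁸ = 4.92×10⁻⁹ J.

U ≈ 4.92 nJ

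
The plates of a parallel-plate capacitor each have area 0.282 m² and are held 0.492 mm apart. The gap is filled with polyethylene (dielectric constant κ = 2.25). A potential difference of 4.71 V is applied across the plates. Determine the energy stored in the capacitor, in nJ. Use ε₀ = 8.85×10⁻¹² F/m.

C = κε₀A/d = 2.25 × 8.85×10⁻¹² × 0.282 / 4.92×10⁻⁴ = 1.14×10⁻⁸ F.
U = ½CV² = ½ × 1.14×10⁻⁸ × (4.71)² = 1.27×10⁻⁷ J.

U ≈ 127 nJ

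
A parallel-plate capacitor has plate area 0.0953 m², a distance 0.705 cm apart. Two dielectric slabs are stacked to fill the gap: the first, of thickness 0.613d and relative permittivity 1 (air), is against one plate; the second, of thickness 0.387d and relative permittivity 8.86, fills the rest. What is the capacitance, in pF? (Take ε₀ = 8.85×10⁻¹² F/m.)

Stacked slabs ⇒ two capacitors in series, each with the full plate area.
C₁ = κ₁ε₀A/d₁ = 1.00 × 8.85×10⁻¹² × 9.53×10⁻² / 4.32×10⁻³ = 1.95×10⁻¹⁰ F.
C₂ = κ₂ε₀A/d₂ = 8.86 × 8.85×10⁻¹² × 9.53×10⁻² / 2.73×10⁻³ = 2.74×10⁻⁹ F.
C = (1/C₁ + 1/C₂)⁻¹ = 1.82×10⁻¹⁰ F.

182 pF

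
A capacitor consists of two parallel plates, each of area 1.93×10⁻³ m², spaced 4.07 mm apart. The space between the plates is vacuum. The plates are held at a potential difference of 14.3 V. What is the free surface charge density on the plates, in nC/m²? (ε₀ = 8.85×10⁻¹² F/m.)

C = ε₀A/d = 8.85×10⁻¹² × 1.93×10⁻³ / 4.07×10⁻³ = 4.20×10⁻¹² F.
σ = Q/A = CV/A = 4.20×10⁻¹² × 14.3 / 1.93×10⁻³ = 3.11×10⁻⁸ C/m².

σ ≈ 31.1 nC/m²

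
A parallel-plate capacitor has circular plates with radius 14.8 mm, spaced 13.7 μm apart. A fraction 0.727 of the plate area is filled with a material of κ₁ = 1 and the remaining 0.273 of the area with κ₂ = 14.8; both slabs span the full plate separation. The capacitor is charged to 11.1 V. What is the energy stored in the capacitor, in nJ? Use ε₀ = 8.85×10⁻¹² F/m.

A = π(14.8 mm)² = 6.88×10⁻⁴ m².
Side-by-side slabs ⇒ two capacitors in parallel, each spanning the full gap.
C₁ = κ₁ε₀A₁/d = 1.00 × 8.85×10⁻¹² × 5.00×10⁻⁴ / 1.37×10⁻⁵ = 3.23×10⁻¹⁰ F.
C₂ = κ₂ε₀A₂/d = 14.8 × 8.85×10⁻¹² × 1.88×10⁻⁴ / 1.37×10⁻⁵ = 1.80×10⁻⁹ F.
C = C₁ + C₂ = 2.12×10⁻⁹ F.
U = ½CV² = ½ × 2.12×10⁻⁹ × (11.1)² = 1.31×10⁻⁷ J.

131 nJ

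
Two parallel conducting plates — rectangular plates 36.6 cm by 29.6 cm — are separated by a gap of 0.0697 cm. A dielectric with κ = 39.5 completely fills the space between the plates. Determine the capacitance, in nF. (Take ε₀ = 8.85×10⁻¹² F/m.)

A = 36.6 × 29.6 cm² = 0.108 m².
C = κε₀A/d = 39.5 × 8.85×10⁻¹² × 0.108 / 6.97×10⁻⁴ = 5.43×10⁻⁸ F.

54.3 nF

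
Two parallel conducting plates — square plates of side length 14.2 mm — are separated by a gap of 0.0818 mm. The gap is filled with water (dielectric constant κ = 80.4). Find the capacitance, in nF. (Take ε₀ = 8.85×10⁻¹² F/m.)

A = (14.2 mm)² = 2.02×10⁻⁴ m².
C = κε₀A/d = 80.4 × 8.85×10⁻¹² × 2.02×10⁻⁴ / 8.18×10⁻⁵ = 1.75×10⁻⁹ F.

C ≈ 1.75 nF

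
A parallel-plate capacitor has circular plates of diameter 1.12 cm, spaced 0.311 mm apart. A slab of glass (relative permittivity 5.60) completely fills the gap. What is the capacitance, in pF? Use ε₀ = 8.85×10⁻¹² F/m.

A = π(1.12/2 cm)² = 9.85×10⁻⁵ m².
C = κε₀A/d = 5.60 × 8.85×10⁻¹² × 9.85×10⁻⁵ / 3.11×10⁻⁴ = 1.57×10⁻¹¹ F.

C ≈ 15.7 pF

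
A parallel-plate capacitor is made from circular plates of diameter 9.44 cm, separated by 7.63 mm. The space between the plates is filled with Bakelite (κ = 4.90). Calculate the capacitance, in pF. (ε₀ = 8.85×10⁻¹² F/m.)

A = π(9.44/2 cm)² = 7.00×10⁻³ m².
C = κε₀A/d = 4.90 × 8.85×10⁻¹² × 7.00×10⁻³ / 7.63×10⁻³ = 3.98×10⁻¹¹ F.

39.8 pF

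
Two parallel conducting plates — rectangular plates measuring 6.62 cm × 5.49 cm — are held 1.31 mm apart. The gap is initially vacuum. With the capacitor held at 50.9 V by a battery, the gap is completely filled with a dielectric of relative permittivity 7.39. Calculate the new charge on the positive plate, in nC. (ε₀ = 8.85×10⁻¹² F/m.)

Q ≈ 9.24 nC

A = 6.62 × 5.49 cm² = 3.63×10⁻³ m².
Initially C₁ = ε₀A/d = 8.85×10⁻¹² × 3.63×10⁻³ / 1.31×10⁻³ = 2.46×10⁻¹¹ F.
Q₁ = 1.25×10⁻⁹ C.
Battery connected ⇒ V is held fixed. C₂ = 7.39 C₁ and Q = CV, so Q₂/Q₁ = C₂/C₁ = 7.39.
Q₂ = 7.39 × 1.25×10⁻⁹ = 9.24×10⁻⁹ C.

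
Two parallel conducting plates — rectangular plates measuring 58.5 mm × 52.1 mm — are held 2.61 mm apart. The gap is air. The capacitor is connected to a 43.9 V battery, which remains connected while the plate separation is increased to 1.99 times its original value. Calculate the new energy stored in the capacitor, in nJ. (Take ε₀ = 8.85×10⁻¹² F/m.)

A = 58.5 × 52.1 mm² = 3.05×10⁻³ m².
Initially C₁ = ε₀A/d = 8.85×10⁻¹² × 3.05×10⁻³ / 2.61×10⁻³ = 1.03×10⁻¹¹ F.
U₁ = 9.96×10⁻⁹ J.
Battery connected ⇒ V is held fixed. C₂ = 0.503 C₁ and U = ½CV², so U₂/U₁ = C₂/C₁ = 0.503.
U₂ = 0.503 × 9.96×10⁻⁹ = 5.00×10⁻⁹ J.

U ≈ 5.00 nJ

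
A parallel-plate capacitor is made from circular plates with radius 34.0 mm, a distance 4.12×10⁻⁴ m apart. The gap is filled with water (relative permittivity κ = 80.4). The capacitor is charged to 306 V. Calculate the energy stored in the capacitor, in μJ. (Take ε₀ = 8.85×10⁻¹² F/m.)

U ≈ 294 μJ

A = π(34.0 mm)² = 3.63×10⁻³ m².
C = κε₀A/d = 80.4 × 8.85×10⁻¹² × 3.63×10⁻³ / 4.12×10⁻⁴ = 6.27×10⁻⁹ F.
U = ½CV² = ½ × 6.27×10⁻⁹ × (306)² = 2.94×10⁻⁴ J.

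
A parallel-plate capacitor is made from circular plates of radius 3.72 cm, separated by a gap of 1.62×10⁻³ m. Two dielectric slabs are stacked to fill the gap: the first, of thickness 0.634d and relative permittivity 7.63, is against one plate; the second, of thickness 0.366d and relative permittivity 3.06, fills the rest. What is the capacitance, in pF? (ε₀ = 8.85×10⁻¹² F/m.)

A = π(3.72 cm)² = 4.35×10⁻³ m².
Stacked slabs ⇒ two capacitors in series, each with the full plate area.
C₁ = κ₁ε₀A/d₁ = 7.63 × 8.85×10⁻¹² × 4.35×10⁻³ / 1.03×10⁻³ = 2.86×10⁻¹⁰ F.
C₂ = κ₂ε₀A/d₂ = 3.06 × 8.85×10⁻¹² × 4.35×10⁻³ / 5.93×10⁻⁴ = 1.99×10⁻¹⁰ F.
C = (1/C₁ + 1/C₂)⁻¹ = 1.17×10⁻¹⁰ F.

C ≈ 117 pF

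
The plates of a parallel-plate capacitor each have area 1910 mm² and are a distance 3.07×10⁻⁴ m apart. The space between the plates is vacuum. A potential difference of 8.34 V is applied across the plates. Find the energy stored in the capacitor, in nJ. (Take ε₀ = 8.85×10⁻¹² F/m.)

U ≈ 1.91 nJ

A = 1910 mm² = 1.91×10⁻³ m².
C = ε₀A/d = 8.85×10⁻¹² × 1.91×10⁻³ / 3.07×10⁻⁴ = 5.51×10⁻¹¹ F.
U = ½CV² = ½ × 5.51×10⁻¹¹ × (8.34)² = 1.91×10⁻⁹ J.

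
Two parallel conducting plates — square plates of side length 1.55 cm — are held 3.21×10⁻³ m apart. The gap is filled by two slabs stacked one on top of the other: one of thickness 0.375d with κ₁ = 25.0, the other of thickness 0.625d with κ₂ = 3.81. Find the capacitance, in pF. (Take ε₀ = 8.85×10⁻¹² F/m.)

C ≈ 3.70 pF

A = (1.55 cm)² = 2.40×10⁻⁴ m².
Stacked slabs ⇒ two capacitors in series, each with the full plate area.
C₁ = κ₁ε₀A/d₁ = 25.0 × 8.85×10⁻¹² × 2.40×10⁻⁴ / 1.20×10⁻³ = 4.42×10⁻¹¹ F.
C₂ = κ₂ε₀A/d₂ = 3.81 × 8.85×10⁻¹² × 2.40×10⁻⁴ / 2.01×10⁻³ = 4.04×10⁻¹² F.
C = (1/C₁ + 1/C₂)⁻¹ = 3.70×10⁻¹² F.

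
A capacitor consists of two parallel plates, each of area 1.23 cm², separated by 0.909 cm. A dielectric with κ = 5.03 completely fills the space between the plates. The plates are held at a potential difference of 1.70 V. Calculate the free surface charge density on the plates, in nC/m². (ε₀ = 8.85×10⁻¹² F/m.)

σ ≈ 8.33 nC/m²

A = 1.23 cm² = 1.23×10⁻⁴ m².
C = κε₀A/d = 5.03 × 8.85×10⁻¹² × 1.23×10⁻⁴ / 9.09×10⁻³ = 6.02×10⁻¹³ F.
σ = Q/A = CV/A = 6.02×10⁻¹³ × 1.70 / 1.23×10⁻⁴ = 8.33×10⁻⁹ C/m².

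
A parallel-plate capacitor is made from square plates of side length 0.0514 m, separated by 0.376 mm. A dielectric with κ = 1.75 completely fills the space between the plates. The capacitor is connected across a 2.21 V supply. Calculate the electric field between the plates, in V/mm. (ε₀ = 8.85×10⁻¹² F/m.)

E = V/d = 2.21 / 3.76×10⁻⁴ = 5.88×10³ V/m.

E ≈ 5.88 V/mm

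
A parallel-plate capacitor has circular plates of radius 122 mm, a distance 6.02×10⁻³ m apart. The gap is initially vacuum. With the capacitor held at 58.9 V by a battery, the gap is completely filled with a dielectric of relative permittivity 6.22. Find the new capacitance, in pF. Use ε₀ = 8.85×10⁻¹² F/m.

A = π(122 mm)² = 4.68×10⁻² m².
Initially C₁ = ε₀A/d = 8.85×10⁻¹² × 4.68×10⁻² / 6.02×10⁻³ = 6.87×10⁻¹¹ F.
C = κε₀A/d scales with κ, so C₂/C₁ = κ = 6.22.
C₂ = 6.22 × 6.87×10⁻¹¹ = 4.28×10⁻¹⁰ F.

C ≈ 428 pF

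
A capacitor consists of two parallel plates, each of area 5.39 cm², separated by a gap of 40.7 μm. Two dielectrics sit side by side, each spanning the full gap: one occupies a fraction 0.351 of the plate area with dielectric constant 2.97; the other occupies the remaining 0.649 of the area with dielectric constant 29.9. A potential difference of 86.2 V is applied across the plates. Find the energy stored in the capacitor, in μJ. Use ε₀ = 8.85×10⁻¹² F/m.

8.90 μJ

A = 5.39 cm² = 5.39×10⁻⁴ m².
Side-by-side slabs ⇒ two capacitors in parallel, each spanning the full gap.
C₁ = κ₁ε₀A₁/d = 2.97 × 8.85×10⁻¹² × 1.89×10⁻⁴ / 4.07×10⁻⁵ = 1.22×10⁻¹⁰ F.
C₂ = κ₂ε₀A₂/d = 29.9 × 8.85×10⁻¹² × 3.50×10⁻⁴ / 4.07×10⁻⁵ = 2.27×10⁻⁹ F.
C = C₁ + C₂ = 2.40×10⁻⁹ F.
U = ½CV² = ½ × 2.40×10⁻⁹ × (86.2)² = 8.90×10⁻⁶ J.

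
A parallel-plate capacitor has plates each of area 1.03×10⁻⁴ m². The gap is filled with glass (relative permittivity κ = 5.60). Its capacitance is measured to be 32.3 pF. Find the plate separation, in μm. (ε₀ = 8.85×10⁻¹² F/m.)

d ≈ 158 μm

d = κε₀A/C = 5.60 × 8.85×10⁻¹² × 1.03×10⁻⁴ / 3.23×10⁻¹¹ = 1.58×10⁻⁴ m.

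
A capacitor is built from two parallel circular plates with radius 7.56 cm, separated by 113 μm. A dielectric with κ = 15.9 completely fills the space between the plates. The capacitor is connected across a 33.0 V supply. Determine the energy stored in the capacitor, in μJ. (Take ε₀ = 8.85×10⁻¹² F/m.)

12.2 μJ

A = π(7.56 cm)² = 1.80×10⁻² m².
C = κε₀A/d = 15.9 × 8.85×10⁻¹² × 1.80×10⁻² / 1.13×10⁻⁴ = 2.24×10⁻⁸ F.
U = ½CV² = ½ × 2.24×10⁻⁸ × (33.0)² = 1.22×10⁻⁵ J.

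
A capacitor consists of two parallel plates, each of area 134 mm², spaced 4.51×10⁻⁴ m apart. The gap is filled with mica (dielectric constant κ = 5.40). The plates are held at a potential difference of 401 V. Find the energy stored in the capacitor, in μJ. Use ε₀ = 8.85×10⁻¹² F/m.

U ≈ 1.14 μJ

A = 134 mm² = 1.34×10⁻⁴ m².
C = κε₀A/d = 5.40 × 8.85×10⁻¹² × 1.34×10⁻⁴ / 4.51×10⁻⁴ = 1.42×10⁻¹¹ F.
U = ½CV² = ½ × 1.42×10⁻¹¹ × (401)² = 1.14×10⁻⁶ J.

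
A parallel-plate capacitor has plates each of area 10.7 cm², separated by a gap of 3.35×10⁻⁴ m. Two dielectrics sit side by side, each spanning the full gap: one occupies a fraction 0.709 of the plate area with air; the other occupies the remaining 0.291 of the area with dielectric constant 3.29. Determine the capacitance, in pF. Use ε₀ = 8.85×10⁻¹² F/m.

A = 10.7 cm² = 1.07×10⁻³ m².
Side-by-side slabs ⇒ two capacitors in parallel, each spanning the full gap.
C₁ = κ₁ε₀A₁/d = 1.00 × 8.85×10⁻¹² × 7.59×10⁻⁴ / 3.35×10⁻⁴ = 2.00×10⁻¹¹ F.
C₂ = κ₂ε₀A₂/d = 3.29 × 8.85×10⁻¹² × 3.11×10⁻⁴ / 3.35×10⁻⁴ = 2.71×10⁻¹¹ F.
C = C₁ + C₂ = 4.71×10⁻¹¹ F.

47.1 pF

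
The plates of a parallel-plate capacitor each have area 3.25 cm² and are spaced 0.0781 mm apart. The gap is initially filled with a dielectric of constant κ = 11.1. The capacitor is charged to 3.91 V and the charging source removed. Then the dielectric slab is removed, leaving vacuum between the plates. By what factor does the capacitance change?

C = κε₀A/d scales with κ, so C₂/C₁ = 1/κ = 1/11.1 = 0.0901.

C₂/C₁ ≈ 0.0901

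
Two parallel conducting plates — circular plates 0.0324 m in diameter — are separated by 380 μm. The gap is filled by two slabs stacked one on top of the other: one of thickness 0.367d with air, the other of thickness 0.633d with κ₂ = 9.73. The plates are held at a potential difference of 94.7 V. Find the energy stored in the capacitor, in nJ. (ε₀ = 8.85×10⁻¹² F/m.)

199 nJ

A = π(0.0324/2 m)² = 8.24×10⁻⁴ m².
Stacked slabs ⇒ two capacitors in series, each with the full plate area.
C₁ = κ₁ε₀A/d₁ = 1.00 × 8.85×10⁻¹² × 8.24×10⁻⁴ / 1.39×10⁻⁴ = 5.23×10⁻¹¹ F.
C₂ = κ₂ε₀A/d₂ = 9.73 × 8.85×10⁻¹² × 8.24×10⁻⁴ / 2.41×10⁻⁴ = 2.95×10⁻¹⁰ F.
C = (1/C₁ + 1/C₂)⁻¹ = 4.44×10⁻¹¹ F.
U = ½CV² = ½ × 4.44×10⁻¹¹ × (94.7)² = 1.99×10⁻⁷ J.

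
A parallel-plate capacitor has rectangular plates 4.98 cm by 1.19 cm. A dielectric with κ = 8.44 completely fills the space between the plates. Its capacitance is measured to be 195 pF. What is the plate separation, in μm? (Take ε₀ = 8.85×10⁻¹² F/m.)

227 μm

A = 4.98 × 1.19 cm² = 5.93×10⁻⁴ m².
d = κε₀A/C = 8.44 × 8.85×10⁻¹² × 5.93×10⁻⁴ / 1.95×10⁻¹⁰ = 2.27×10⁻⁴ m.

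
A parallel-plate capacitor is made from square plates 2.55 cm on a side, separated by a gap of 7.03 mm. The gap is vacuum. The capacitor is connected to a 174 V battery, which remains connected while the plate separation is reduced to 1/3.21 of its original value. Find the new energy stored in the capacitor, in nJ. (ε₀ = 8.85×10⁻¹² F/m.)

U ≈ 39.8 nJ

A = (2.55 cm)² = 6.50×10⁻⁴ m².
Initially C₁ = ε₀A/d = 8.85×10⁻¹² × 6.50×10⁻⁴ / 7.03×10⁻³ = 8.19×10⁻¹³ F.
U₁ = 1.24×10⁻⁸ J.
Battery connected ⇒ V is held fixed. C₂ = 3.21 C₁ and U = ½CV², so U₂/U₁ = C₂/C₁ = 3.21.
U₂ = 3.21 × 1.24×10⁻⁸ = 3.98×10⁻⁸ J.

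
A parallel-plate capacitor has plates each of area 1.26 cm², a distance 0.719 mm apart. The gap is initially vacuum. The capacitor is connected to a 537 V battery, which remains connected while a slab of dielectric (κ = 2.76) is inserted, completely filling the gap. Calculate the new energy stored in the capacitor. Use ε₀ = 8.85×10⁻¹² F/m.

0.617 μJ

A = 1.26 cm² = 1.26×10⁻⁴ m².
Initially C₁ = ε₀A/d = 8.85×10⁻¹² × 1.26×10⁻⁴ / 7.19×10⁻⁴ = 1.55×10⁻¹² F.
U₁ = 2.24×10⁻⁷ J.
Battery connected ⇒ V is held fixed. C₂ = 2.76 C₁ and U = ½CV², so U₂/U₁ = C₂/C₁ = 2.76.
U₂ = 2.76 × 2.24×10⁻⁷ = 6.17×10⁻⁷ J.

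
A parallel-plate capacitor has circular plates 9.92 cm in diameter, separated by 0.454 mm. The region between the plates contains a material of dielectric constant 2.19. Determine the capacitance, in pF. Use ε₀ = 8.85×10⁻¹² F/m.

A = π(9.92/2 cm)² = 7.73×10⁻³ m².
C = κε₀A/d = 2.19 × 8.85×10⁻¹² × 7.73×10⁻³ / 4.54×10⁻⁴ = 3.30×10⁻¹⁰ F.

C ≈ 330 pF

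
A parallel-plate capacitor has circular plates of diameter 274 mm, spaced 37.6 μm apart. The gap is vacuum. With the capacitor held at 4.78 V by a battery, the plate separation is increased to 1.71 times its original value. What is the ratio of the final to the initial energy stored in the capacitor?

0.585

Battery connected ⇒ V is held fixed.
C₂ = 0.585 C₁ and U = ½CV², so U₂/U₁ = C₂/C₁ = 0.585.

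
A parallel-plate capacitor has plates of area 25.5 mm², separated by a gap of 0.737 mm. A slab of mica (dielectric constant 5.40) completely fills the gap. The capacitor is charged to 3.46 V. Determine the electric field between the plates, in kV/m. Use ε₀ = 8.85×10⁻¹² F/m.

E ≈ 4.69 kV/m

E = V/d = 3.46 / 7.37×10⁻⁴ = 4.69×10³ V/m.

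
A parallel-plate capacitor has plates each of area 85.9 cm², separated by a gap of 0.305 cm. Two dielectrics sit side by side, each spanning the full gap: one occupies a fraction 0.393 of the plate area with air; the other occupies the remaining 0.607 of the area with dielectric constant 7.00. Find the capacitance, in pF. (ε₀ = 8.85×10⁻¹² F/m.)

A = 85.9 cm² = 8.59×10⁻³ m².
Side-by-side slabs ⇒ two capacitors in parallel, each spanning the full gap.
C₁ = κ₁ε₀A₁/d = 1.00 × 8.85×10⁻¹² × 3.38×10⁻³ / 3.05×10⁻³ = 9.80×10⁻¹² F.
C₂ = κ₂ε₀A₂/d = 7.00 × 8.85×10⁻¹² × 5.21×10⁻³ / 3.05×10⁻³ = 1.06×10⁻¹⁰ F.
C = C₁ + C₂ = 1.16×10⁻¹⁰ F.

C ≈ 116 pF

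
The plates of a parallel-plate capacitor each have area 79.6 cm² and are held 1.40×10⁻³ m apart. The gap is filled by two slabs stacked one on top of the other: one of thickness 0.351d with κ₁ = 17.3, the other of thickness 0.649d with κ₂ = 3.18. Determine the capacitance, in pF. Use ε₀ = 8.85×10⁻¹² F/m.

C ≈ 224 pF

A = 79.6 cm² = 7.96×10⁻³ m².
Stacked slabs ⇒ two capacitors in series, each with the full plate area.
C₁ = κ₁ε₀A/d₁ = 17.3 × 8.85×10⁻¹² × 7.96×10⁻³ / 4.91×10⁻⁴ = 2.48×10⁻⁹ F.
C₂ = κ₂ε₀A/d₂ = 3.18 × 8.85×10⁻¹² × 7.96×10⁻³ / 9.09×10⁻⁴ = 2.47×10⁻¹⁰ F.
C = (1/C₁ + 1/C₂)⁻¹ = 2.24×10⁻¹⁰ F.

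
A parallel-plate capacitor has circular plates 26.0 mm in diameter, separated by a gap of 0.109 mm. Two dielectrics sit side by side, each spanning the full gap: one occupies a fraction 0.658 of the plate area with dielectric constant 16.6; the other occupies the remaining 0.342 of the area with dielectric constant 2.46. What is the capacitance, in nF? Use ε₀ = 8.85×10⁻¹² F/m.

A = π(26.0/2 mm)² = 5.31×10⁻⁴ m².
Side-by-side slabs ⇒ two capacitors in parallel, each spanning the full gap.
C₁ = κ₁ε₀A₁/d = 16.6 × 8.85×10⁻¹² × 3.49×10⁻⁴ / 1.09×10⁻⁴ = 4.71×10⁻¹⁰ F.
C₂ = κ₂ε₀A₂/d = 2.46 × 8.85×10⁻¹² × 1.82×10⁻⁴ / 1.09×10⁻⁴ = 3.63×10⁻¹¹ F.
C = C₁ + C₂ = 5.07×10⁻¹⁰ F.

C ≈ 0.507 nF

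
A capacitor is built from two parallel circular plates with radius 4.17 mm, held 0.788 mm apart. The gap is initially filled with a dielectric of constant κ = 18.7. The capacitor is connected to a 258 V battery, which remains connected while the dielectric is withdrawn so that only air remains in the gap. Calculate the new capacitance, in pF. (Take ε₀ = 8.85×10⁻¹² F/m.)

A = π(4.17 mm)² = 5.46×10⁻⁵ m².
Initially C₁ = κε₀A/d = 18.7 × 8.85×10⁻¹² × 5.46×10⁻⁵ / 7.88×10⁻⁴ = 1.15×10⁻¹¹ F.
C = κε₀A/d scales with κ, so C₂/C₁ = 1/κ = 1/18.7 = 0.0535.
C₂ = 0.0535 × 1.15×10⁻¹¹ = 6.14×10⁻¹³ F.

C ≈ 0.614 pF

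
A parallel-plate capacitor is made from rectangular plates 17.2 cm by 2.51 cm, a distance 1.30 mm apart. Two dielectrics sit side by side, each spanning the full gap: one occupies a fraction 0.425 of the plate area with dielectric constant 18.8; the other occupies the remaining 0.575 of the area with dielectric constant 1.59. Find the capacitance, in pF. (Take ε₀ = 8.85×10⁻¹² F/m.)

A = 17.2 × 2.51 cm² = 4.32×10⁻³ m².
Side-by-side slabs ⇒ two capacitors in parallel, each spanning the full gap.
C₁ = κ₁ε₀A₁/d = 18.8 × 8.85×10⁻¹² × 1.83×10⁻³ / 1.30×10⁻³ = 2.35×10⁻¹⁰ F.
C₂ = κ₂ε₀A₂/d = 1.59 × 8.85×10⁻¹² × 2.48×10⁻³ / 1.30×10⁻³ = 2.69×10⁻¹¹ F.
C = C₁ + C₂ = 2.62×10⁻¹⁰ F.

C ≈ 262 pF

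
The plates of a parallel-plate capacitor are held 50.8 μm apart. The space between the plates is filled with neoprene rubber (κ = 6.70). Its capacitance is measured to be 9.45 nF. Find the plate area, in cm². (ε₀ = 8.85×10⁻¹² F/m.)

A = Cd/(κε₀) = 9.45×10⁻⁹ × 5.08×10⁻⁵ / (6.70 × 8.85×10⁻¹²) = 8.10×10⁻³ m².

A ≈ 81.0 cm²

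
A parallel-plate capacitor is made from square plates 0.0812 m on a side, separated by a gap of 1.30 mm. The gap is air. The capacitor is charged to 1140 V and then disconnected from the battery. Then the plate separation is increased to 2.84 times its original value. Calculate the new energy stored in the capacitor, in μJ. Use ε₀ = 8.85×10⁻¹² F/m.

A = (0.0812 m)² = 6.59×10⁻³ m².
Initially C₁ = ε₀A/d = 8.85×10⁻¹² × 6.59×10⁻³ / 1.30×10⁻³ = 4.49×10⁻¹¹ F.
U₁ = 2.92×10⁻⁵ J.
Isolated ⇒ Q is held fixed. C₂ = 0.352 C₁ and U = Q²/(2C), so U₂/U₁ = C₁/C₂ = 2.84.
U₂ = 2.84 × 2.92×10⁻⁵ = 8.28×10⁻⁵ J.

U ≈ 82.8 μJ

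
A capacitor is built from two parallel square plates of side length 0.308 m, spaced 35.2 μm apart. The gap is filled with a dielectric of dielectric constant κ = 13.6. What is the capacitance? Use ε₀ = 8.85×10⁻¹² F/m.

C ≈ 324 nF

A = (0.308 m)² = 9.49×10⁻² m².
C = κε₀A/d = 13.6 × 8.85×10⁻¹² × 9.49×10⁻² / 3.52×10⁻⁵ = 3.24×10⁻⁷ F.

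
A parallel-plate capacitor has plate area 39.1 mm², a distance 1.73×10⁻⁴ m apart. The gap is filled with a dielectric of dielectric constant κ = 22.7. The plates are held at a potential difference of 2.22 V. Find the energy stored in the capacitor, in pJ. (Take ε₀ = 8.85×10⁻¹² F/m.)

A = 39.1 mm² = 3.91×10⁻⁵ m².
C = κε₀A/d = 22.7 × 8.85×10⁻¹² × 3.91×10⁻⁵ / 1.73×10⁻⁴ = 4.54×10⁻¹¹ F.
U = ½CV² = ½ × 4.54×10⁻¹¹ × (2.22)² = 1.12×10⁻¹⁰ J.

112 pJ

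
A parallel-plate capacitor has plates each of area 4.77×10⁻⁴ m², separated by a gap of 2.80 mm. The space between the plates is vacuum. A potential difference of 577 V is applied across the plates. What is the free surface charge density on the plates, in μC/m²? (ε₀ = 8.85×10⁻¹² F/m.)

σ ≈ 1.82 μC/m²

C = ε₀A/d = 8.85×10⁻¹² × 4.77×10⁻⁴ / 2.80×10⁻³ = 1.51×10⁻¹² F.
σ = Q/A = CV/A = 1.51×10⁻¹² × 577 / 4.77×10⁻⁴ = 1.82×10⁻⁶ C/m².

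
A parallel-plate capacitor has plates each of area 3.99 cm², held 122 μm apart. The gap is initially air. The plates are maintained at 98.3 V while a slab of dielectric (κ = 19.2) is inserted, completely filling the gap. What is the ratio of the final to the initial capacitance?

C = κε₀A/d scales with κ, so C₂/C₁ = κ = 19.2.

C₂/C₁ ≈ 19.2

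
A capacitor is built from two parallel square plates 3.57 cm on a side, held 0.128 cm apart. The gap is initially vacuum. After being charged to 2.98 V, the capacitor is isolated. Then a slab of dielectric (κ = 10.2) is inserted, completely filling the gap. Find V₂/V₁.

V₂/V₁ ≈ 0.0980

Isolated ⇒ Q is held fixed.
C₂ = 10.2 C₁ and V = Q/C, so V₂/V₁ = C₁/C₂ = 0.0980.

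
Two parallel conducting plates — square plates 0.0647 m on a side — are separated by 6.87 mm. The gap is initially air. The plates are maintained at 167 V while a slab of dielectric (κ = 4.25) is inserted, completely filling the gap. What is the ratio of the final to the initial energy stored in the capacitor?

Battery connected ⇒ V is held fixed.
C₂ = 4.25 C₁ and U = ½CV², so U₂/U₁ = C₂/C₁ = 4.25.

U₂/U₁ ≈ 4.25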